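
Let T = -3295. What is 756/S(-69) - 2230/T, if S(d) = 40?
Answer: 129011/6590 ≈ 19.577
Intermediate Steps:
756/S(-69) - 2230/T = 756/40 - 2230/(-3295) = 756*(1/40) - 2230*(-1/3295) = 189/10 + 446/659 = 129011/6590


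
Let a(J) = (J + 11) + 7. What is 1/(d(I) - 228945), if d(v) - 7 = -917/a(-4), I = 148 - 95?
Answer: -2/458007 ≈ -4.3667e-6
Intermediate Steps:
a(J) = 18 + J (a(J) = (11 + J) + 7 = 18 + J)
I = 53
d(v) = -117/2 (d(v) = 7 - 917/(18 - 4) = 7 - 917/14 = 7 - 917*1/14 = 7 - 131/2 = -117/2)
1/(d(I) - 228945) = 1/(-117/2 - 228945) = 1/(-458007/2) = -2/458007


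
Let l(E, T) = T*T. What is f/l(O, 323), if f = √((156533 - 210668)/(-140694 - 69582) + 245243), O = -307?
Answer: √3718681390083/406257126 ≈ 0.0047467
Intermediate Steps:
l(E, T) = T²
f = √3718681390083/3894 (f = √(-54135/(-210276) + 245243) = √(-54135*(-1/210276) + 245243) = √(2005/7788 + 245243) = √(1909954489/7788) = √3718681390083/3894 ≈ 495.22)
f/l(O, 323) = (√3718681390083/3894)/(323²) = (√3718681390083/3894)/104329 = (√3718681390083/3894)*(1/104329) = √3718681390083/406257126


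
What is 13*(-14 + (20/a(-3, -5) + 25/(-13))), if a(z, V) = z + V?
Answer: -479/2 ≈ -239.50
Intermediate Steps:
a(z, V) = V + z
13*(-14 + (20/a(-3, -5) + 25/(-13))) = 13*(-14 + (20/(-5 - 3) + 25/(-13))) = 13*(-14 + (20/(-8) + 25*(-1/13))) = 13*(-14 + (20*(-⅛) - 25/13)) = 13*(-14 + (-5/2 - 25/13)) = 13*(-14 - 115/26) = 13*(-479/26) = -479/2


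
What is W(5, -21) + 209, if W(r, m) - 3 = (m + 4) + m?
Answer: 174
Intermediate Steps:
W(r, m) = 7 + 2*m (W(r, m) = 3 + ((m + 4) + m) = 3 + ((4 + m) + m) = 3 + (4 + 2*m) = 7 + 2*m)
W(5, -21) + 209 = (7 + 2*(-21)) + 209 = (7 - 42) + 209 = -35 + 209 = 174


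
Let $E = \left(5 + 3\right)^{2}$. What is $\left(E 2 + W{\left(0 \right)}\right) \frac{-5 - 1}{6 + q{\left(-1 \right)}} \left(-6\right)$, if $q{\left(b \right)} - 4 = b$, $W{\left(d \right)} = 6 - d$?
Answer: $536$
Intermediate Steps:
$q{\left(b \right)} = 4 + b$
$E = 64$ ($E = 8^{2} = 64$)
$\left(E 2 + W{\left(0 \right)}\right) \frac{-5 - 1}{6 + q{\left(-1 \right)}} \left(-6\right) = \left(64 \cdot 2 + \left(6 - 0\right)\right) \frac{-5 - 1}{6 + \left(4 - 1\right)} \left(-6\right) = \left(128 + \left(6 + 0\right)\right) \left(- \frac{6}{6 + 3}\right) \left(-6\right) = \left(128 + 6\right) \left(- \frac{6}{9}\right) \left(-6\right) = 134 \left(\left(-6\right) \frac{1}{9}\right) \left(-6\right) = 134 \left(- \frac{2}{3}\right) \left(-6\right) = \left(- \frac{268}{3}\right) \left(-6\right) = 536$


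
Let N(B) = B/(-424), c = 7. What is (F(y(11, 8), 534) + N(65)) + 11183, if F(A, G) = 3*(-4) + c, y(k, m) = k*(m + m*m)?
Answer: 4739407/424 ≈ 11178.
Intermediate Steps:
y(k, m) = k*(m + m**2)
N(B) = -B/424 (N(B) = B*(-1/424) = -B/424)
F(A, G) = -5 (F(A, G) = 3*(-4) + 7 = -12 + 7 = -5)
(F(y(11, 8), 534) + N(65)) + 11183 = (-5 - 1/424*65) + 11183 = (-5 - 65/424) + 11183 = -2185/424 + 11183 = 4739407/424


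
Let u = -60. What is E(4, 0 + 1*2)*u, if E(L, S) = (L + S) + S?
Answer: -480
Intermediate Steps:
E(L, S) = L + 2*S
E(4, 0 + 1*2)*u = (4 + 2*(0 + 1*2))*(-60) = (4 + 2*(0 + 2))*(-60) = (4 + 2*2)*(-60) = (4 + 4)*(-60) = 8*(-60) = -480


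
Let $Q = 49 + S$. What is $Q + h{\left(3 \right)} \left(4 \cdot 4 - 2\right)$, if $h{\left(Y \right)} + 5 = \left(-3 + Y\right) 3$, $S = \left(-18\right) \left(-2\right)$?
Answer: $15$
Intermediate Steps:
$S = 36$
$Q = 85$ ($Q = 49 + 36 = 85$)
$h{\left(Y \right)} = -14 + 3 Y$ ($h{\left(Y \right)} = -5 + \left(-3 + Y\right) 3 = -5 + \left(-9 + 3 Y\right) = -14 + 3 Y$)
$Q + h{\left(3 \right)} \left(4 \cdot 4 - 2\right) = 85 + \left(-14 + 3 \cdot 3\right) \left(4 \cdot 4 - 2\right) = 85 + \left(-14 + 9\right) \left(16 - 2\right) = 85 - 70 = 15$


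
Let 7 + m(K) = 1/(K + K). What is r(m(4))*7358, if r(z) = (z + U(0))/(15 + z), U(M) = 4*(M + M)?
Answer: -6226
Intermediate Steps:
m(K) = -7 + 1/(2*K) (m(K) = -7 + 1/(K + K) = -7 + 1/(2*K))
U(M) = 8*M (U(M) = 4*(2*M) = 8*M)
r(z) = z/(15 + z) (r(z) = (z + 8*0)/(15 + z) = (z + 0)/(15 + z) = z/(15 + z))
r(m(4))*7358 = ((-7 + (½)/4)/(15 + (-7 + (½)/4)))*7358 = ((-7 + (½)*(¼))/(15 + (-7 + (½)*(¼))))*7358 = ((-7 + ⅛)/(15 + (-7 + ⅛)))*7358 = -55/(8*(15 - 55/8))*7358 = -55/(8*65/8)*7358 = -55/8*8/65*7358 = -11/13*7358 = -6226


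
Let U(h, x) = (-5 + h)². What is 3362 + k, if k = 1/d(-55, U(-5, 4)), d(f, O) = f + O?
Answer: 151291/45 ≈ 3362.0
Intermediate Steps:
d(f, O) = O + f
k = 1/45 (k = 1/((-5 - 5)² - 55) = 1/((-10)² - 55) = 1/(100 - 55) = 1/45 ≈ 0.022222)
3362 + k = 3362 + 1/45 = 151291/45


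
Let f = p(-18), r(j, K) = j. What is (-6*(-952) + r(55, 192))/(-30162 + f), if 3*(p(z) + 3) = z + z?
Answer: -5767/30177 ≈ -0.19111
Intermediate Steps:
p(z) = -3 + 2*z/3 (p(z) = -3 + (z + z)/3 = -3 + (2*z)/3 = -3 + 2*z/3)
f = -15 (f = -3 + (2/3)*(-18) = -3 - 12 = -15)
(-6*(-952) + r(55, 192))/(-30162 + f) = (-6*(-952) + 55)/(-30162 - 15) = (5712 + 55)/(-30177) = 5767*(-1/30177) = -5767/30177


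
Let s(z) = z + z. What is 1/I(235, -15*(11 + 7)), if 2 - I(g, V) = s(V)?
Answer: 1/542 ≈ 0.0018450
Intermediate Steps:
s(z) = 2*z
I(g, V) = 2 - 2*V
1/I(235, -15*(11 + 7)) = 1/(2 - (-30)*(11 + 7)) = 1/(2 - (-30)*18) = 1/(2 - 2*(-270)) = 1/(2 + 540) = 1/542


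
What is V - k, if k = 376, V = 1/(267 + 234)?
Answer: -188375/501 ≈ -376.00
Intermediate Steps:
V = 1/501 ≈ 0.0019960
V - k = 1/501 - 1*376 = 1/501 - 376 = -188375/501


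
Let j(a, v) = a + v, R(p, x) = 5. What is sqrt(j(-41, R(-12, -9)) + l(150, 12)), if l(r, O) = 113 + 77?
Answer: sqrt(154) ≈ 12.410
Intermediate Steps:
l(r, O) = 190
sqrt(j(-41, R(-12, -9)) + l(150, 12)) = sqrt((-41 + 5) + 190) = sqrt(-36 + 190) = sqrt(154)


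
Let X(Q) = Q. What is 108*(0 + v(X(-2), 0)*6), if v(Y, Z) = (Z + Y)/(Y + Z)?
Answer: 648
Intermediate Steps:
v(Y, Z) = 1 (v(Y, Z) = (Y + Z)/(Y + Z) = 1)
108*(0 + v(X(-2), 0)*6) = 108*(0 + 1*6) = 108*(0 + 6) = 108*6 = 648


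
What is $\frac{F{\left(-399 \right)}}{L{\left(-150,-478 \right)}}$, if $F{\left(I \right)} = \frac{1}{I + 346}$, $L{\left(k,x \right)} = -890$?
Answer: $\frac{1}{47170} \approx 2.12 \cdot 10^{-5}$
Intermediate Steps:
$F{\left(I \right)} = \frac{1}{346 + I}$
$\frac{F{\left(-399 \right)}}{L{\left(-150,-478 \right)}} = \frac{1}{\left(346 - 399\right) \left(-890\right)} = \frac{1}{-53} \left(- \frac{1}{890}\right) = \left(- \frac{1}{53}\right) \left(- \frac{1}{890}\right) = \frac{1}{47170}$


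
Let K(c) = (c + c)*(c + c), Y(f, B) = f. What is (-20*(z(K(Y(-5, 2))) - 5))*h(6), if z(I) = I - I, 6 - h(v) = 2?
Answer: 400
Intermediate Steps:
h(v) = 4 (h(v) = 6 - 1*2 = 6 - 2 = 4)
K(c) = 4*c² (K(c) = (2*c)*(2*c) = 4*c²)
z(I) = 0
(-20*(z(K(Y(-5, 2))) - 5))*h(6) = -20*(0 - 5)*4 = -20*(-5)*4 = 100*4 = 400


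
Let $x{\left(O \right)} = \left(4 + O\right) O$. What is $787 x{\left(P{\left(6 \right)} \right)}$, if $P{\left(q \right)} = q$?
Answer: $47220$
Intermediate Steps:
$x{\left(O \right)} = O \left(4 + O\right)$
$787 x{\left(P{\left(6 \right)} \right)} = 787 \cdot 6 \left(4 + 6\right) = 787 \cdot 6 \cdot 10 = 787 \cdot 60 = 47220$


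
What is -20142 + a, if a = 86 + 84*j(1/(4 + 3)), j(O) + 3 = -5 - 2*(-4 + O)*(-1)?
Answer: -21376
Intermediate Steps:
j(O) = -16 + 2*O (j(O) = -3 + (-5 - 2*(-4 + O)*(-1)) = -3 + (-5 - 2*(4 - O)) = -3 + (-5 + (-8 + 2*O)) = -3 + (-13 + 2*O) = -16 + 2*O)
a = -1234 (a = 86 + 84*(-16 + 2/(4 + 3)) = 86 + 84*(-16 + 2/7) = 86 + 84*(-110/7) = 86 - 1320 = -1234)
-20142 + a = -20142 - 1234 = -21376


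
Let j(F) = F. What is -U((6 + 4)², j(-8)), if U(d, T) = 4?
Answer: -4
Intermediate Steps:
-U((6 + 4)², j(-8)) = -1*4 = -4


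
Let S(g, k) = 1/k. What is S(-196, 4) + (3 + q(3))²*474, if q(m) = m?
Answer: 68257/4 ≈ 17064.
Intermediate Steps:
S(-196, 4) + (3 + q(3))²*474 = 1/4 + (3 + 3)²*474 = ¼ + 6²*474 = ¼ + 36*474 = ¼ + 17064 = 68257/4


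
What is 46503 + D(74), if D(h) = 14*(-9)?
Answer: 46377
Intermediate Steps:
D(h) = -126
46503 + D(74) = 46503 - 126 = 46377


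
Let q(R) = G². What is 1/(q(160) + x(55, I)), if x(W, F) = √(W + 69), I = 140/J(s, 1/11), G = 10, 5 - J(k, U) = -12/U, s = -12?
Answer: 25/2469 - √31/4938 ≈ 0.0089980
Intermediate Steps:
J(k, U) = 5 + 12/U (J(k, U) = 5 - (-12)/U = 5 + 12/U)
q(R) = 100 (q(R) = 10² = 100)
I = 140/137 (I = 140/(5 + 12/(1/11)) = 140/(5 + 12*11) = 140/(5 + 132) = 140/137 ≈ 1.0219)
x(W, F) = √(69 + W)
1/(q(160) + x(55, I)) = 1/(100 + √(69 + 55)) = 1/(100 + √124) = 1/(100 + 2*√31)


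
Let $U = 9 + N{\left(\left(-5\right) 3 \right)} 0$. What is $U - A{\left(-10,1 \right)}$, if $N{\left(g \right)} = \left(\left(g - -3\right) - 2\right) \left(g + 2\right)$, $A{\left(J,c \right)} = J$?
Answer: $19$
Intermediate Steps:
$N{\left(g \right)} = \left(1 + g\right) \left(2 + g\right)$ ($N{\left(g \right)} = \left(\left(g + 3\right) - 2\right) \left(2 + g\right) = \left(\left(3 + g\right) - 2\right) \left(2 + g\right) = \left(1 + g\right) \left(2 + g\right)$)
$U = 9$ ($U = 9 + \left(2 + \left(\left(-5\right) 3\right)^{2} + 3 \left(\left(-5\right) 3\right)\right) 0 = 9 + \left(2 + \left(-15\right)^{2} + 3 \left(-15\right)\right) 0 = 9 + \left(2 + 225 - 45\right) 0 = 9 + 182 \cdot 0 = 9 + 0 = 9$)
$U - A{\left(-10,1 \right)} = 9 - -10 = 9 + 10 = 19$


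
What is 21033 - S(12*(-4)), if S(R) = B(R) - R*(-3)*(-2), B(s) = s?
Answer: 20793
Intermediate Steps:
S(R) = -5*R (S(R) = R - R*(-3)*(-2) = R - (-3*R)*(-2) = R - 6*R = -5*R)
21033 - S(12*(-4)) = 21033 - (-5)*12*(-4) = 21033 - (-5)*(-48) = 21033 - 1*240 = 21033 - 240 = 20793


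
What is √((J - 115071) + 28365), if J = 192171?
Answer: √105465 ≈ 324.75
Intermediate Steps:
√((J - 115071) + 28365) = √((192171 - 115071) + 28365) = √(77100 + 28365) = √105465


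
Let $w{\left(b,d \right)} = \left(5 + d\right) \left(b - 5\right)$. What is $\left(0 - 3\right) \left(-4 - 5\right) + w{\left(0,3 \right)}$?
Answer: $-13$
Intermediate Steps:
$w{\left(b,d \right)} = \left(-5 + b\right) \left(5 + d\right)$ ($w{\left(b,d \right)} = \left(5 + d\right) \left(-5 + b\right) = \left(-5 + b\right) \left(5 + d\right)$)
$\left(0 - 3\right) \left(-4 - 5\right) + w{\left(0,3 \right)} = \left(0 - 3\right) \left(-4 - 5\right) + \left(-25 - 15 + 5 \cdot 0 + 0 \cdot 3\right) = - 3 \left(-4 - 5\right) + \left(-25 - 15 + 0 + 0\right) = \left(-3\right) \left(-9\right) - 40 = 27 - 40 = -13$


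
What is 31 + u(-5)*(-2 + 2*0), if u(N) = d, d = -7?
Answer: 45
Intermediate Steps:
u(N) = -7
31 + u(-5)*(-2 + 2*0) = 31 - 7*(-2 + 2*0) = 31 - 7*(-2 + 0) = 31 - 7*(-2) = 31 + 14 = 45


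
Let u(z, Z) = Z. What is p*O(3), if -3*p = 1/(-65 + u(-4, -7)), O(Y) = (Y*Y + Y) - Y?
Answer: 1/24 ≈ 0.041667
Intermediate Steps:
O(Y) = Y² (O(Y) = (Y² + Y) - Y = (Y + Y²) - Y = Y²)
p = 1/216 (p = -1/(3*(-65 - 7)) = -⅓/(-72) = -⅓*(-1/72) = 1/216 ≈ 0.0046296)
p*O(3) = (1/216)*3² = (1/216)*9 = 1/24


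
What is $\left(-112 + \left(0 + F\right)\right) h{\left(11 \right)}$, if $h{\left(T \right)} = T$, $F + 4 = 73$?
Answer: $-473$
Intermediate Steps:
$F = 69$ ($F = -4 + 73 = 69$)
$\left(-112 + \left(0 + F\right)\right) h{\left(11 \right)} = \left(-112 + \left(0 + 69\right)\right) 11 = \left(-112 + 69\right) 11 = \left(-43\right) 11 = -473$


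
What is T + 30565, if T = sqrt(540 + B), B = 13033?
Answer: 30565 + 7*sqrt(277) ≈ 30682.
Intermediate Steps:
T = 7*sqrt(277) (T = sqrt(540 + 13033) = sqrt(13573) = 7*sqrt(277) ≈ 116.50)
T + 30565 = 7*sqrt(277) + 30565 = 30565 + 7*sqrt(277)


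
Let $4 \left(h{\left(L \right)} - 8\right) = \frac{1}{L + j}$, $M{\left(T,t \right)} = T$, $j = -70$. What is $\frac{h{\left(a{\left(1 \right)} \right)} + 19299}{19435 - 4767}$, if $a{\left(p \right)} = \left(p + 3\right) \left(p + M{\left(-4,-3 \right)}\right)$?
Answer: $\frac{6332695}{4811104} \approx 1.3163$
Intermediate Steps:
$a{\left(p \right)} = \left(-4 + p\right) \left(3 + p\right)$ ($a{\left(p \right)} = \left(p + 3\right) \left(p - 4\right) = \left(3 + p\right) \left(-4 + p\right) = \left(-4 + p\right) \left(3 + p\right)$)
$h{\left(L \right)} = 8 + \frac{1}{4 \left(-70 + L\right)}$ ($h{\left(L \right)} = 8 + \frac{1}{4 \left(L - 70\right)} = 8 + \frac{1}{4 \left(-70 + L\right)}$)
$\frac{h{\left(a{\left(1 \right)} \right)} + 19299}{19435 - 4767} = \frac{\frac{-2239 + 32 \left(-12 + 1^{2} - 1\right)}{4 \left(-70 - \left(13 - 1\right)\right)} + 19299}{19435 - 4767} = \frac{\frac{-2239 + 32 \left(-12 + 1 - 1\right)}{4 \left(-70 - 12\right)} + 19299}{14668} = \left(\frac{-2239 + 32 \left(-12\right)}{4 \left(-70 - 12\right)} + 19299\right) \frac{1}{14668} = \left(\frac{-2239 - 384}{4 \left(-82\right)} + 19299\right) \frac{1}{14668} = \left(\frac{1}{4} \left(- \frac{1}{82}\right) \left(-2623\right) + 19299\right) \frac{1}{14668} = \left(\frac{2623}{328} + 19299\right) \frac{1}{14668} = \frac{6332695}{328} \cdot \frac{1}{14668} = \frac{6332695}{4811104}$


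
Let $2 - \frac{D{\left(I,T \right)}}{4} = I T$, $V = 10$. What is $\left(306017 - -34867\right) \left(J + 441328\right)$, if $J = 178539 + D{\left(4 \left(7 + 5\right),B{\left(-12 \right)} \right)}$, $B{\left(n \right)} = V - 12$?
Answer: $211436368956$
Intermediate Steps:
$B{\left(n \right)} = -2$ ($B{\left(n \right)} = 10 - 12 = -2$)
$D{\left(I,T \right)} = 8 - 4 I T$
$J = 178931$ ($J = 178539 - \left(-8 + 4 \cdot 4 \left(7 + 5\right) \left(-2\right)\right) = 178539 - \left(-8 + 4 \cdot 4 \cdot 12 \left(-2\right)\right) = 178539 - \left(-8 + 192 \left(-2\right)\right) = 178539 + \left(8 + 384\right) = 178539 + 392 = 178931$)
$\left(306017 - -34867\right) \left(J + 441328\right) = \left(306017 - -34867\right) \left(178931 + 441328\right) = \left(306017 + 34867\right) 620259 = 340884 \cdot 620259 = 211436368956$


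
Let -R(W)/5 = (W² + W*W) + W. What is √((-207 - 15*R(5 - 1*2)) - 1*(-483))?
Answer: √1851 ≈ 43.023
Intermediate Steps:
R(W) = -10*W² - 5*W (R(W) = -5*((W² + W*W) + W) = -5*((W² + W²) + W) = -5*(2*W² + W) = -5*(W + 2*W²) = -10*W² - 5*W)
√((-207 - 15*R(5 - 1*2)) - 1*(-483)) = √((-207 - 15*(-5*(5 - 1*2)*(1 + 2*(5 - 1*2)))) - 1*(-483)) = √((-207 - 15*(-5*(5 - 2)*(1 + 2*(5 - 2)))) + 483) = √((-207 - 15*(-5*3*(1 + 2*3))) + 483) = √((-207 - 15*(-5*3*(1 + 6))) + 483) = √((-207 - 15*(-5*3*7)) + 483) = √((-207 - 15*(-105)) + 483) = √((-207 - 1*(-1575)) + 483) = √((-207 + 1575) + 483) = √(1368 + 483) = √1851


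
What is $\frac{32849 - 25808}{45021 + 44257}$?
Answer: $\frac{7041}{89278} \approx 0.078866$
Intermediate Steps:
$\frac{32849 - 25808}{45021 + 44257} = \frac{7041}{89278}$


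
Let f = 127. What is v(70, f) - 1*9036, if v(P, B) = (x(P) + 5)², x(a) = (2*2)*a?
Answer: 72189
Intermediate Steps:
x(a) = 4*a
v(P, B) = (5 + 4*P)² (v(P, B) = (4*P + 5)² = (5 + 4*P)²)
v(70, f) - 1*9036 = (5 + 4*70)² - 1*9036 = (5 + 280)² - 9036 = 285² - 9036 = 81225 - 9036 = 72189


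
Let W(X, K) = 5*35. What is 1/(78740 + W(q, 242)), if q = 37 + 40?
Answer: 1/78915 ≈ 1.2672e-5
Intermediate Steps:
q = 77
W(X, K) = 175
1/(78740 + W(q, 242)) = 1/(78740 + 175) = 1/78915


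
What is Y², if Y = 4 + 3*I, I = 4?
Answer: 256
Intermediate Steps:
Y = 16 (Y = 4 + 3*4 = 4 + 12 = 16)
Y² = 16² = 256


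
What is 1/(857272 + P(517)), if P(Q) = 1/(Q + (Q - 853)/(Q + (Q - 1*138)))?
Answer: 4133/3543105184 ≈ 1.1665e-6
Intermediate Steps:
P(Q) = 1/(Q + (-853 + Q)/(-138 + 2*Q)) (P(Q) = 1/(Q + (-853 + Q)/(Q + (Q - 138))) = 1/(Q + (-853 + Q)/(Q + (-138 + Q))) = 1/(Q + (-853 + Q)/(-138 + 2*Q)))
1/(857272 + P(517)) = 1/(857272 + 2*(69 - 1*517)/(853 - 2*517² + 137*517)) = 1/(857272 + 2*(69 - 517)/(853 - 2*267289 + 70829)) = 1/(857272 + 2*(-448)/(853 - 534578 + 70829)) = 1/(857272 + 2*(-448)/(-462896)) = 1/(857272 + 2*(-1/462896)*(-448)) = 1/(857272 + 8/4133) = 1/(3543105184/4133) = 4133/3543105184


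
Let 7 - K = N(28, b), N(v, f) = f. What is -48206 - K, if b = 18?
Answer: -48195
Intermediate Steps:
K = -11 (K = 7 - 1*18 = 7 - 18 = -11)
-48206 - K = -48206 - 1*(-11) = -48206 + 11 = -48195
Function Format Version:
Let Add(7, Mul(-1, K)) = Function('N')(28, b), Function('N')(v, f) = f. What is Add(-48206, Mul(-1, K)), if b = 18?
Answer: -48195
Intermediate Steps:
K = -11 (K = Add(7, Mul(-1, 18)) = Add(7, -18) = -11)
Add(-48206, Mul(-1, K)) = Add(-48206, Mul(-1, -11)) = Add(-48206, 11) = -48195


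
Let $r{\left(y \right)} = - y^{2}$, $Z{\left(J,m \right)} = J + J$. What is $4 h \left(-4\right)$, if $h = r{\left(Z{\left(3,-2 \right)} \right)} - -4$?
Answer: $512$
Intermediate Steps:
$Z{\left(J,m \right)} = 2 J$
$h = -32$ ($h = - \left(2 \cdot 3\right)^{2} - -4 = - 6^{2} + 4 = \left(-1\right) 36 + 4 = -36 + 4 = -32$)
$4 h \left(-4\right) = 4 \left(-32\right) \left(-4\right) = \left(-128\right) \left(-4\right) = 512$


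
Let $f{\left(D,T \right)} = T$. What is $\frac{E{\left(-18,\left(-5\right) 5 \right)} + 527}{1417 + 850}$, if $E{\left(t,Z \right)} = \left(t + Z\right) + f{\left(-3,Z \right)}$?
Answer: $\frac{459}{2267} \approx 0.20247$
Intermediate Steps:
$E{\left(t,Z \right)} = t + 2 Z$ ($E{\left(t,Z \right)} = \left(t + Z\right) + Z = \left(Z + t\right) + Z = t + 2 Z$)
$\frac{E{\left(-18,\left(-5\right) 5 \right)} + 527}{1417 + 850} = \frac{\left(-18 + 2 \left(\left(-5\right) 5\right)\right) + 527}{1417 + 850} = \frac{\left(-18 + 2 \left(-25\right)\right) + 527}{2267} = \left(\left(-18 - 50\right) + 527\right) \frac{1}{2267} = \left(-68 + 527\right) \frac{1}{2267} = 459 \cdot \frac{1}{2267} = \frac{459}{2267}$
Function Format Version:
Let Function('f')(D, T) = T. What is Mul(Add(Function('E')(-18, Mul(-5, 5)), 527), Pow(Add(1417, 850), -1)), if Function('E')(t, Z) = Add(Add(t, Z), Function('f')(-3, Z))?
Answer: Rational(459, 2267) ≈ 0.20247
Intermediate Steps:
Function('E')(t, Z) = Add(t, Mul(2, Z)) (Function('E')(t, Z) = Add(Add(t, Z), Z) = Add(Add(Z, t), Z) = Add(t, Mul(2, Z)))
Mul(Add(Function('E')(-18, Mul(-5, 5)), 527), Pow(Add(1417, 850), -1)) = Mul(Add(Add(-18, Mul(2, Mul(-5, 5))), 527), Pow(Add(1417, 850), -1)) = Mul(Add(Add(-18, Mul(2, -25)), 527), Pow(2267, -1)) = Mul(Add(Add(-18, -50), 527), Rational(1, 2267)) = Mul(Add(-68, 527), Rational(1, 2267)) = Mul(459, Rational(1, 2267)) = Rational(459, 2267)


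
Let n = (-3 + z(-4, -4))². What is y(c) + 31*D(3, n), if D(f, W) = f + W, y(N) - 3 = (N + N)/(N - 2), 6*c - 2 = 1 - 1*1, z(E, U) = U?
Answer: 8073/5 ≈ 1614.6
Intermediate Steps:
c = ⅓ (c = ⅓ + (1 - 1*1)/6 = ⅓ + (1 - 1)/6 = ⅓ + (⅙)*0 = ⅓ + 0 = ⅓ ≈ 0.33333)
n = 49 (n = (-3 - 4)² = (-7)² = 49)
y(N) = 3 + 2*N/(-2 + N) (y(N) = 3 + (N + N)/(N - 2) = 3 + (2*N)/(-2 + N) = 3 + 2*N/(-2 + N))
D(f, W) = W + f
y(c) + 31*D(3, n) = (-6 + 5*(⅓))/(-2 + ⅓) + 31*(49 + 3) = (-6 + 5/3)/(-5/3) + 31*52 = -⅗*(-13/3) + 1612 = 13/5 + 1612 = 8073/5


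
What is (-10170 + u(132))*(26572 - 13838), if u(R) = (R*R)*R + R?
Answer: 29159968620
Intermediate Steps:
u(R) = R + R³ (u(R) = R²*R + R = R³ + R = R + R³)
(-10170 + u(132))*(26572 - 13838) = (-10170 + (132 + 132³))*(26572 - 13838) = (-10170 + (132 + 2299968))*12734 = (-10170 + 2300100)*12734 = 2289930*12734 = 29159968620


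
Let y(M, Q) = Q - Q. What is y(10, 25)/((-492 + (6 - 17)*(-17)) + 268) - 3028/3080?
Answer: -757/770 ≈ -0.98312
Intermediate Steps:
y(M, Q) = 0
y(10, 25)/((-492 + (6 - 17)*(-17)) + 268) - 3028/3080 = 0/((-492 + (6 - 17)*(-17)) + 268) - 3028/3080 = 0/((-492 - 11*(-17)) + 268) - 3028*1/3080 = 0/((-492 + 187) + 268) - 757/770 = 0/(-305 + 268) - 757/770 = 0/(-37) - 757/770 = 0*(-1/37) - 757/770 = 0 - 757/770 = -757/770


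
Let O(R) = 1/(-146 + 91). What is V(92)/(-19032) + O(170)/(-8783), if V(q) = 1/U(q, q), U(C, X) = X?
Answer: 1267879/845819763360 ≈ 1.4990e-6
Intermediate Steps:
O(R) = -1/55 (O(R) = 1/(-55) = -1/55)
V(q) = 1/q
V(92)/(-19032) + O(170)/(-8783) = 1/(92*(-19032)) - 1/55/(-8783) = (1/92)*(-1/19032) - 1/55*(-1/8783) = -1/1750944 + 1/483065 = 1267879/845819763360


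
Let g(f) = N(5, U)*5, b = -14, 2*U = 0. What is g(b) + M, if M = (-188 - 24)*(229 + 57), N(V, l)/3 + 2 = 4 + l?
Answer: -60602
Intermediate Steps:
U = 0 (U = (½)*0 = 0)
N(V, l) = 6 + 3*l (N(V, l) = -6 + 3*(4 + l) = -6 + (12 + 3*l) = 6 + 3*l)
M = -60632 (M = -212*286 = -60632)
g(f) = 30 (g(f) = (6 + 3*0)*5 = (6 + 0)*5 = 6*5 = 30)
g(b) + M = 30 - 60632 = -60602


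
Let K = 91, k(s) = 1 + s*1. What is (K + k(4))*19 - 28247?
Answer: -26423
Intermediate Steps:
k(s) = 1 + s
(K + k(4))*19 - 28247 = (91 + (1 + 4))*19 - 28247 = (91 + 5)*19 - 28247 = 96*19 - 28247 = 1824 - 28247 = -26423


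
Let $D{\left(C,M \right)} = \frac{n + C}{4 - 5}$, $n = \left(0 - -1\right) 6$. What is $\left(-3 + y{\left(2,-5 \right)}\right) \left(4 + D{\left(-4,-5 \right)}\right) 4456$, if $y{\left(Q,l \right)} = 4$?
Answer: $8912$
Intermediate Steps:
$n = 6$ ($n = \left(0 + 1\right) 6 = 1 \cdot 6 = 6$)
$D{\left(C,M \right)} = -6 - C$ ($D{\left(C,M \right)} = \frac{6 + C}{4 - 5} = \frac{6 + C}{-1} = \left(6 + C\right) \left(-1\right) = -6 - C$)
$\left(-3 + y{\left(2,-5 \right)}\right) \left(4 + D{\left(-4,-5 \right)}\right) 4456 = \left(-3 + 4\right) \left(4 - 2\right) 4456 = 1 \left(4 + \left(-6 + 4\right)\right) 4456 = 1 \left(4 - 2\right) 4456 = 1 \cdot 2 \cdot 4456 = 2 \cdot 4456 = 8912$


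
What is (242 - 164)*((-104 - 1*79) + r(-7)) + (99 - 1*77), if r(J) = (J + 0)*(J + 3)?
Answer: -12068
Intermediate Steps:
r(J) = J*(3 + J)
(242 - 164)*((-104 - 1*79) + r(-7)) + (99 - 1*77) = (242 - 164)*((-104 - 1*79) - 7*(3 - 7)) + (99 - 1*77) = 78*((-104 - 79) - 7*(-4)) + (99 - 77) = 78*(-183 + 28) + 22 = 78*(-155) + 22 = -12090 + 22 = -12068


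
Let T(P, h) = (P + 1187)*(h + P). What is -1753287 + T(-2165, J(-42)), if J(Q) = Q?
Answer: 405159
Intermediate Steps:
T(P, h) = (1187 + P)*(P + h)
-1753287 + T(-2165, J(-42)) = -1753287 + ((-2165)² + 1187*(-2165) + 1187*(-42) - 2165*(-42)) = -1753287 + (4687225 - 2569855 - 49854 + 90930) = -1753287 + 2158446 = 405159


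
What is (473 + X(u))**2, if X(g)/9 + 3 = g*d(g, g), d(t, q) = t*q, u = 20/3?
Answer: 87198244/9 ≈ 9.6887e+6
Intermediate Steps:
u = 20/3 (u = 20*(1/3) = 20/3 ≈ 6.6667)
d(t, q) = q*t
X(g) = -27 + 9*g**3 (X(g) = -27 + 9*(g*(g*g)) = -27 + 9*(g*g**2) = -27 + 9*g**3)
(473 + X(u))**2 = (473 + (-27 + 9*(20/3)**3))**2 = (473 + (-27 + 9*(8000/27)))**2 = (473 + (-27 + 8000/3))**2 = (473 + 7919/3)**2 = (9338/3)**2 = 87198244/9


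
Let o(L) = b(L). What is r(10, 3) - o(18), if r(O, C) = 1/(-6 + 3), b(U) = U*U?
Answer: -973/3 ≈ -324.33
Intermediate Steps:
b(U) = U**2
r(O, C) = -1/3 (r(O, C) = 1/(-3) = -1/3)
o(L) = L**2
r(10, 3) - o(18) = -1/3 - 1*18**2 = -1/3 - 1*324 = -1/3 - 324 = -973/3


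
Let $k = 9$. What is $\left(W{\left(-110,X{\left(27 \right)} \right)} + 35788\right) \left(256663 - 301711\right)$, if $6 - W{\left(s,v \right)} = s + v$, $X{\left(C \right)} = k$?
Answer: $-1616997960$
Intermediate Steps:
$X{\left(C \right)} = 9$
$W{\left(s,v \right)} = 6 - s - v$ ($W{\left(s,v \right)} = 6 - \left(s + v\right) = 6 - s - v$)
$\left(W{\left(-110,X{\left(27 \right)} \right)} + 35788\right) \left(256663 - 301711\right) = \left(\left(6 - -110 - 9\right) + 35788\right) \left(256663 - 301711\right) = \left(\left(6 + 110 - 9\right) + 35788\right) \left(-45048\right) = \left(107 + 35788\right) \left(-45048\right) = 35895 \left(-45048\right) = -1616997960$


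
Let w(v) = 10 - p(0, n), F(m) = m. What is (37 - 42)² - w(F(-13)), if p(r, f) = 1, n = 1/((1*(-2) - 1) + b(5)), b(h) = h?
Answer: 16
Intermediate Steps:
n = ½ (n = 1/((1*(-2) - 1) + 5) = 1/((-2 - 1) + 5) = 1/(-3 + 5) = 1/2 = ½ ≈ 0.50000)
w(v) = 9 (w(v) = 10 - 1*1 = 10 - 1 = 9)
(37 - 42)² - w(F(-13)) = (37 - 42)² - 1*9 = (-5)² - 9 = 25 - 9 = 16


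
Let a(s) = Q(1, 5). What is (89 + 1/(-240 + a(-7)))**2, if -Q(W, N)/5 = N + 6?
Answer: 689272516/87025 ≈ 7920.4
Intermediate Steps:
Q(W, N) = -30 - 5*N (Q(W, N) = -5*(N + 6) = -5*(6 + N) = -30 - 5*N)
a(s) = -55 (a(s) = -30 - 5*5 = -30 - 25 = -55)
(89 + 1/(-240 + a(-7)))**2 = (89 + 1/(-240 - 55))**2 = (89 + 1/(-295))**2 = (89 - 1/295)**2 = (26254/295)**2 = 689272516/87025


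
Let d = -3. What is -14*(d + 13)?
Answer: -140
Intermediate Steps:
-14*(d + 13) = -14*(-3 + 13) = -14*10 = -140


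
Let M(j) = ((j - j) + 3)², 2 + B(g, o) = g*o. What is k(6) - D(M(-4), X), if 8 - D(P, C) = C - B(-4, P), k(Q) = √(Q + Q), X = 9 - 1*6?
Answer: 33 + 2*√3 ≈ 36.464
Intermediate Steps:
B(g, o) = -2 + g*o
M(j) = 9 (M(j) = (0 + 3)² = 3² = 9)
X = 3 (X = 9 - 6 = 3)
k(Q) = √2*√Q (k(Q) = √(2*Q) = √2*√Q)
D(P, C) = 6 - C - 4*P (D(P, C) = 8 - (C - (-2 - 4*P)) = 8 - (C + (2 + 4*P)) = 8 - (2 + C + 4*P) = 8 + (-2 - C - 4*P) = 6 - C - 4*P)
k(6) - D(M(-4), X) = √2*√6 - (6 - 1*3 - 4*9) = 2*√3 - (6 - 3 - 36) = 2*√3 - 1*(-33) = 2*√3 + 33 = 33 + 2*√3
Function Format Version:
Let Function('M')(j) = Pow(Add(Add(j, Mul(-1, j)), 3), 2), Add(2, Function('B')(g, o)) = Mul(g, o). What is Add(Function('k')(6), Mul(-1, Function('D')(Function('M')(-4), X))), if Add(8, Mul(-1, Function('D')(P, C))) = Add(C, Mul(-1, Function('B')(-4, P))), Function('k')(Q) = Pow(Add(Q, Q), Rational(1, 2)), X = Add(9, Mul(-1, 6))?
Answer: Add(33, Mul(2, Pow(3, Rational(1, 2)))) ≈ 36.464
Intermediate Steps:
Function('B')(g, o) = Add(-2, Mul(g, o))
Function('M')(j) = 9 (Function('M')(j) = Pow(Add(0, 3), 2) = Pow(3, 2) = 9)
X = 3 (X = Add(9, -6) = 3)
Function('k')(Q) = Mul(Pow(2, Rational(1, 2)), Pow(Q, Rational(1, 2))) (Function('k')(Q) = Pow(Mul(2, Q), Rational(1, 2)) = Mul(Pow(2, Rational(1, 2)), Pow(Q, Rational(1, 2))))
Function('D')(P, C) = Add(6, Mul(-1, C), Mul(-4, P)) (Function('D')(P, C) = Add(8, Mul(-1, Add(C, Mul(-1, Add(-2, Mul(-4, P)))))) = Add(8, Mul(-1, Add(C, Add(2, Mul(4, P))))) = Add(8, Mul(-1, Add(2, C, Mul(4, P)))) = Add(8, Add(-2, Mul(-1, C), Mul(-4, P))) = Add(6, Mul(-1, C), Mul(-4, P)))
Add(Function('k')(6), Mul(-1, Function('D')(Function('M')(-4), X))) = Add(Mul(Pow(2, Rational(1, 2)), Pow(6, Rational(1, 2))), Mul(-1, Add(6, Mul(-1, 3), Mul(-4, 9)))) = Add(Mul(2, Pow(3, Rational(1, 2))), Mul(-1, Add(6, -3, -36))) = Add(Mul(2, Pow(3, Rational(1, 2))), Mul(-1, -33)) = Add(Mul(2, Pow(3, Rational(1, 2))), 33) = Add(33, Mul(2, Pow(3, Rational(1, 2))))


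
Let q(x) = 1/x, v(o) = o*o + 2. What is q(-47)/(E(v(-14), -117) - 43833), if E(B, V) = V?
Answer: 1/2065650 ≈ 4.8411e-7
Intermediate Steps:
v(o) = 2 + o² (v(o) = o² + 2 = 2 + o²)
q(-47)/(E(v(-14), -117) - 43833) = 1/((-47)*(-117 - 43833)) = -1/47/(-43950) = -1/47*(-1/43950) = 1/2065650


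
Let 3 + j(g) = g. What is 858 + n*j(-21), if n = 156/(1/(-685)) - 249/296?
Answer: 94924173/37 ≈ 2.5655e+6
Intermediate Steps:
n = -31630809/296 (n = 156/(-1/685) - 249*1/296 = 156*(-685) - 249/296 = -106860 - 249/296 = -31630809/296 ≈ -1.0686e+5)
j(g) = -3 + g
858 + n*j(-21) = 858 - 31630809*(-3 - 21)/296 = 858 - 31630809/296*(-24) = 858 + 94892427/37 = 94924173/37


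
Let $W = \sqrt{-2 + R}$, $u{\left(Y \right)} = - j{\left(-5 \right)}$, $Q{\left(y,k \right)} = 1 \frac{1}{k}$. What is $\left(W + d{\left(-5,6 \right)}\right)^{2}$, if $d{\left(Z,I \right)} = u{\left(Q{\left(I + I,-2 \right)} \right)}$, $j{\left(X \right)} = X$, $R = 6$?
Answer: $49$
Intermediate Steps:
$Q{\left(y,k \right)} = \frac{1}{k}$
$u{\left(Y \right)} = 5$ ($u{\left(Y \right)} = \left(-1\right) \left(-5\right) = 5$)
$d{\left(Z,I \right)} = 5$
$W = 2$ ($W = \sqrt{-2 + 6} = \sqrt{4} = 2$)
$\left(W + d{\left(-5,6 \right)}\right)^{2} = \left(2 + 5\right)^{2} = 7^{2} = 49$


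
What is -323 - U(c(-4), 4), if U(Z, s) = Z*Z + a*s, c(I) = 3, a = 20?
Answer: -412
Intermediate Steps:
U(Z, s) = Z² + 20*s (U(Z, s) = Z*Z + 20*s = Z² + 20*s)
-323 - U(c(-4), 4) = -323 - (3² + 20*4) = -323 - (9 + 80) = -323 - 1*89 = -323 - 89 = -412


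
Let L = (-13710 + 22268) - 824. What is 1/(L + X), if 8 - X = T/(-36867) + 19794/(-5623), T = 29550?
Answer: 69101047/535278940890 ≈ 0.00012909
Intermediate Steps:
L = 7734 (L = 8558 - 824 = 7734)
X = 851443392/69101047 (X = 8 - (29550/(-36867) + 19794/(-5623)) = 8 - (29550*(-1/36867) + 19794*(-1/5623)) = 8 - (-9850/12289 - 19794/5623) = 8 - 1*(-298635016/69101047) = 8 + 298635016/69101047 = 851443392/69101047 ≈ 12.322)
1/(L + X) = 1/(7734 + 851443392/69101047) = 1/(535278940890/69101047) = 69101047/535278940890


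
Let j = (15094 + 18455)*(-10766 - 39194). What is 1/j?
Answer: -1/1676108040 ≈ -5.9662e-10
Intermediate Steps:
j = -1676108040 (j = 33549*(-49960) = -1676108040)
1/j = 1/(-1676108040) = -1/1676108040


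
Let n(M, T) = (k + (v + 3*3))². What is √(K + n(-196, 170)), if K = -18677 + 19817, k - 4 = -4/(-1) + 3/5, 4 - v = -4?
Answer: 14*√229/5 ≈ 42.372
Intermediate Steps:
v = 8 (v = 4 - 1*(-4) = 4 + 4 = 8)
k = 43/5 (k = 4 + (-4/(-1) + 3/5) = 4 + (-4*(-1) + 3*(⅕)) = 4 + (4 + ⅗) = 4 + 23/5 = 43/5 ≈ 8.6000)
K = 1140
n(M, T) = 16384/25 (n(M, T) = (43/5 + (8 + 3*3))² = (43/5 + (8 + 9))² = (43/5 + 17)² = (128/5)² = 16384/25)
√(K + n(-196, 170)) = √(1140 + 16384/25) = √(44884/25) = 14*√229/5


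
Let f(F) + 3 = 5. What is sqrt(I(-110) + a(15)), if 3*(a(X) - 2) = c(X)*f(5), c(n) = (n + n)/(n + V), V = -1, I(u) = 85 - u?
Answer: sqrt(9723)/7 ≈ 14.086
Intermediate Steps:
f(F) = 2 (f(F) = -3 + 5 = 2)
c(n) = 2*n/(-1 + n) (c(n) = (n + n)/(n - 1) = (2*n)/(-1 + n) = 2*n/(-1 + n))
a(X) = 2 + 4*X/(3*(-1 + X)) (a(X) = 2 + ((2*X/(-1 + X))*2)/3 = 2 + (4*X/(-1 + X))/3 = 2 + 4*X/(3*(-1 + X)))
sqrt(I(-110) + a(15)) = sqrt((85 - 1*(-110)) + 2*(-3 + 5*15)/(3*(-1 + 15))) = sqrt((85 + 110) + (2/3)*(-3 + 75)/14) = sqrt(195 + (2/3)*(1/14)*72) = sqrt(195 + 24/7) = sqrt(1389/7) = sqrt(9723)/7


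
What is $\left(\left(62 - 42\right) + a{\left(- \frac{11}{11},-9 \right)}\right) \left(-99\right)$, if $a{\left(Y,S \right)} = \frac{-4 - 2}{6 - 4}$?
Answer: $-1683$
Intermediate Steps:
$a{\left(Y,S \right)} = -3$ ($a{\left(Y,S \right)} = - \frac{6}{2} = \left(-6\right) \frac{1}{2} = -3$)
$\left(\left(62 - 42\right) + a{\left(- \frac{11}{11},-9 \right)}\right) \left(-99\right) = \left(\left(62 - 42\right) - 3\right) \left(-99\right) = \left(20 - 3\right) \left(-99\right) = 17 \left(-99\right) = -1683$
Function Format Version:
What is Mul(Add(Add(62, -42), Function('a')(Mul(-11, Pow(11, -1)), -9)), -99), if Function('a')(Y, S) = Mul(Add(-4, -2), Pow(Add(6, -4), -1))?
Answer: -1683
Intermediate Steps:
Function('a')(Y, S) = -3 (Function('a')(Y, S) = Mul(-6, Pow(2, -1)) = Mul(-6, Rational(1, 2)) = -3)
Mul(Add(Add(62, -42), Function('a')(Mul(-11, Pow(11, -1)), -9)), -99) = Mul(Add(Add(62, -42), -3), -99) = Mul(Add(20, -3), -99) = Mul(17, -99) = -1683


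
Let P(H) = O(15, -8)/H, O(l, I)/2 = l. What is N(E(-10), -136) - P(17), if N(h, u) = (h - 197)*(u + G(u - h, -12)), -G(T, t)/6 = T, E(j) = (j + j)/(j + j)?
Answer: -2285782/17 ≈ -1.3446e+5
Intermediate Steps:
O(l, I) = 2*l
E(j) = 1 (E(j) = (2*j)/((2*j)) = (2*j)*(1/(2*j)) = 1)
G(T, t) = -6*T
N(h, u) = (-197 + h)*(-5*u + 6*h) (N(h, u) = (h - 197)*(u - 6*(u - h)) = (-197 + h)*(u + (-6*u + 6*h)) = (-197 + h)*(-5*u + 6*h))
P(H) = 30/H (P(H) = (2*15)/H = 30/H)
N(E(-10), -136) - P(17) = (-1182*1 + 985*(-136) + 1*(-136) + 6*1*(1 - 1*(-136))) - 30/17 = (-1182 - 133960 - 136 + 6*1*(1 + 136)) - 30/17 = (-1182 - 133960 - 136 + 6*1*137) - 1*30/17 = (-1182 - 133960 - 136 + 822) - 30/17 = -134456 - 30/17 = -2285782/17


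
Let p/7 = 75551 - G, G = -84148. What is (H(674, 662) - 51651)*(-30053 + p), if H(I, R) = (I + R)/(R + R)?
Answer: -18597872552480/331 ≈ -5.6187e+10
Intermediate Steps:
H(I, R) = (I + R)/(2*R) (H(I, R) = (I + R)/((2*R)) = (I + R)*(1/(2*R)) = (I + R)/(2*R))
p = 1117893 (p = 7*(75551 - 1*(-84148)) = 7*(75551 + 84148) = 7*159699 = 1117893)
(H(674, 662) - 51651)*(-30053 + p) = ((½)*(674 + 662)/662 - 51651)*(-30053 + 1117893) = ((½)*(1/662)*1336 - 51651)*1087840 = (334/331 - 51651)*1087840 = -17096147/331*1087840 = -18597872552480/331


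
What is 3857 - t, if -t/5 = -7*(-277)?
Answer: 13552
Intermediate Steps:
t = -9695 (t = -(-35)*(-277) = -5*1939 = -9695)
3857 - t = 3857 - 1*(-9695) = 3857 + 9695 = 13552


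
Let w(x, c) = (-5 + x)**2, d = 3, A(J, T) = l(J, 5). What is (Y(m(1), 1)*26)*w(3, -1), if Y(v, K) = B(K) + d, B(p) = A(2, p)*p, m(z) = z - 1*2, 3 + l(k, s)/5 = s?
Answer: 1352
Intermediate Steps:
l(k, s) = -15 + 5*s
A(J, T) = 10 (A(J, T) = -15 + 5*5 = -15 + 25 = 10)
m(z) = -2 + z (m(z) = z - 2 = -2 + z)
B(p) = 10*p
Y(v, K) = 3 + 10*K (Y(v, K) = 10*K + 3 = 3 + 10*K)
(Y(m(1), 1)*26)*w(3, -1) = ((3 + 10*1)*26)*(-5 + 3)**2 = ((3 + 10)*26)*(-2)**2 = (13*26)*4 = 338*4 = 1352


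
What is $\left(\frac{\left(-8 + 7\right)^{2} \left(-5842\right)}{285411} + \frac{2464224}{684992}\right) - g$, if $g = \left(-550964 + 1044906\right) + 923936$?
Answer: $- \frac{1237502134348189}{872786838} \approx -1.4179 \cdot 10^{6}$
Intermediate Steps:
$g = 1417878$ ($g = 493942 + 923936 = 1417878$)
$\left(\frac{\left(-8 + 7\right)^{2} \left(-5842\right)}{285411} + \frac{2464224}{684992}\right) - g = \left(\frac{\left(-8 + 7\right)^{2} \left(-5842\right)}{285411} + \frac{2464224}{684992}\right) - 1417878 = \left(\left(-1\right)^{2} \left(-5842\right) \frac{1}{285411} + 2464224 \cdot \frac{1}{684992}\right) - 1417878 = \left(1 \left(-5842\right) \frac{1}{285411} + \frac{11001}{3058}\right) - 1417878 = \left(\left(-5842\right) \frac{1}{285411} + \frac{11001}{3058}\right) - 1417878 = \left(- \frac{5842}{285411} + \frac{11001}{3058}\right) - 1417878 = \frac{3121941575}{872786838} - 1417878 = - \frac{1237502134348189}{872786838}$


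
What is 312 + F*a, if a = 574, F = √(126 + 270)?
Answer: 312 + 3444*√11 ≈ 11734.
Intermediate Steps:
F = 6*√11 (F = √396 = 6*√11 ≈ 19.900)
312 + F*a = 312 + (6*√11)*574 = 312 + 3444*√11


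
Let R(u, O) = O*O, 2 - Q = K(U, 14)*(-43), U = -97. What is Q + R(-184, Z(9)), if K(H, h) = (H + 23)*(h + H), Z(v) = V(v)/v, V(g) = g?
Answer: 264109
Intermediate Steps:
Z(v) = 1 (Z(v) = v/v = 1)
K(H, h) = (23 + H)*(H + h)
Q = 264108 (Q = 2 - ((-97)**2 + 23*(-97) + 23*14 - 97*14)*(-43) = 2 - (9409 - 2231 + 322 - 1358)*(-43) = 2 - 6142*(-43) = 2 - 1*(-264106) = 2 + 264106 = 264108)
R(u, O) = O**2
Q + R(-184, Z(9)) = 264108 + 1**2 = 264108 + 1 = 264109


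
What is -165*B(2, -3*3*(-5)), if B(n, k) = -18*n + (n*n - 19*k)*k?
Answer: 6324615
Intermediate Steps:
B(n, k) = -18*n + k*(n**2 - 19*k) (B(n, k) = -18*n + (n**2 - 19*k)*k = -18*n + k*(n**2 - 19*k))
-165*B(2, -3*3*(-5)) = -165*(-19*(-3*3*(-5))**2 - 18*2 + (-3*3*(-5))*2**2) = -165*(-19*(-9*(-5))**2 - 36 - 9*(-5)*4) = -165*(-19*45**2 - 36 + 45*4) = -165*(-19*2025 - 36 + 180) = -165*(-38475 - 36 + 180) = -165*(-38331) = 6324615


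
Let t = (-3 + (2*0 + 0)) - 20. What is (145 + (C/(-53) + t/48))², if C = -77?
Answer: 137906021449/6471936 ≈ 21308.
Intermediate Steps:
t = -23 (t = (-3 + (0 + 0)) - 20 = (-3 + 0) - 20 = -3 - 20 = -23)
(145 + (C/(-53) + t/48))² = (145 + (-77/(-53) - 23/48))² = (145 + (-77*(-1/53) - 23*1/48))² = (145 + (77/53 - 23/48))² = (145 + 2477/2544)² = (371357/2544)² = 137906021449/6471936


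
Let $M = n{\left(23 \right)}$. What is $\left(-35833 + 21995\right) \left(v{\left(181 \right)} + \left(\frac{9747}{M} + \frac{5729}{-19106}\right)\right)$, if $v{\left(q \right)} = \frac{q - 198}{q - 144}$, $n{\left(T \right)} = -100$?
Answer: $\frac{649268322879}{477650} \approx 1.3593 \cdot 10^{6}$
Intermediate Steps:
$M = -100$
$v{\left(q \right)} = \frac{-198 + q}{-144 + q}$
$\left(-35833 + 21995\right) \left(v{\left(181 \right)} + \left(\frac{9747}{M} + \frac{5729}{-19106}\right)\right) = \left(-35833 + 21995\right) \left(\frac{-198 + 181}{-144 + 181} + \left(\frac{9747}{-100} + \frac{5729}{-19106}\right)\right) = - 13838 \left(\frac{1}{37} \left(-17\right) + \left(9747 \left(- \frac{1}{100}\right) + 5729 \left(- \frac{1}{19106}\right)\right)\right) = - 13838 \left(\frac{1}{37} \left(-17\right) - \frac{93399541}{955300}\right) = - 13838 \left(- \frac{17}{37} - \frac{93399541}{955300}\right) = \left(-13838\right) \left(- \frac{3472023117}{35346100}\right) = \frac{649268322879}{477650}$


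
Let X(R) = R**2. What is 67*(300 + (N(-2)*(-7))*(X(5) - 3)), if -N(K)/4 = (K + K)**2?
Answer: 680452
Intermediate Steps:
N(K) = -16*K**2 (N(K) = -4*(K + K)**2 = -4*4*K**2 = -16*K**2)
67*(300 + (N(-2)*(-7))*(X(5) - 3)) = 67*(300 + (-16*(-2)**2*(-7))*(5**2 - 3)) = 67*(300 + (-16*4*(-7))*(25 - 3)) = 67*(300 - 64*(-7)*22) = 67*(300 + 448*22) = 67*(300 + 9856) = 67*10156 = 680452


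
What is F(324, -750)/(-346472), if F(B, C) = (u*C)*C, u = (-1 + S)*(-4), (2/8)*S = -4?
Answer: -4781250/43309 ≈ -110.40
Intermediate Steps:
S = -16 (S = 4*(-4) = -16)
u = 68 (u = (-1 - 16)*(-4) = -17*(-4) = 68)
F(B, C) = 68*C² (F(B, C) = (68*C)*C = 68*C²)
F(324, -750)/(-346472) = (68*(-750)²)/(-346472) = (68*562500)*(-1/346472) = 38250000*(-1/346472) = -4781250/43309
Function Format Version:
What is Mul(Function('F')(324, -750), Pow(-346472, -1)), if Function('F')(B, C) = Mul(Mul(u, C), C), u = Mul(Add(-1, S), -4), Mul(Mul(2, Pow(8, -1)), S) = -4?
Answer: Rational(-4781250, 43309) ≈ -110.40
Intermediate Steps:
S = -16 (S = Mul(4, -4) = -16)
u = 68 (u = Mul(Add(-1, -16), -4) = Mul(-17, -4) = 68)
Function('F')(B, C) = Mul(68, Pow(C, 2)) (Function('F')(B, C) = Mul(Mul(68, C), C) = Mul(68, Pow(C, 2)))
Mul(Function('F')(324, -750), Pow(-346472, -1)) = Mul(Mul(68, Pow(-750, 2)), Pow(-346472, -1)) = Mul(Mul(68, 562500), Rational(-1, 346472)) = Mul(38250000, Rational(-1, 346472)) = Rational(-4781250, 43309)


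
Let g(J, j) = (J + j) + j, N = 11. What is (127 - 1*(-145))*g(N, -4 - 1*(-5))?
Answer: 3536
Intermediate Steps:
g(J, j) = J + 2*j
(127 - 1*(-145))*g(N, -4 - 1*(-5)) = (127 - 1*(-145))*(11 + 2*(-4 - 1*(-5))) = (127 + 145)*(11 + 2*(-4 + 5)) = 272*(11 + 2*1) = 272*(11 + 2) = 272*13 = 3536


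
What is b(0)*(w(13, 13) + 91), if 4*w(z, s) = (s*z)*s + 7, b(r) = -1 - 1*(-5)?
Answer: 2568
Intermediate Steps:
b(r) = 4 (b(r) = -1 + 5 = 4)
w(z, s) = 7/4 + z*s²/4 (w(z, s) = ((s*z)*s + 7)/4 = (z*s² + 7)/4 = (7 + z*s²)/4 = 7/4 + z*s²/4)
b(0)*(w(13, 13) + 91) = 4*((7/4 + (¼)*13*13²) + 91) = 4*((7/4 + (¼)*13*169) + 91) = 4*((7/4 + 2197/4) + 91) = 4*(551 + 91) = 4*642 = 2568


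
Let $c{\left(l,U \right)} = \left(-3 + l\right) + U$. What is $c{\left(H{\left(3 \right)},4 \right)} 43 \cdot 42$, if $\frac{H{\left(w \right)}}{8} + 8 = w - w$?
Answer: $-113778$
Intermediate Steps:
$H{\left(w \right)} = -64$ ($H{\left(w \right)} = -64 + 8 \left(w - w\right) = -64 + 8 \cdot 0 = -64 + 0 = -64$)
$c{\left(l,U \right)} = -3 + U + l$
$c{\left(H{\left(3 \right)},4 \right)} 43 \cdot 42 = \left(-3 + 4 - 64\right) 43 \cdot 42 = \left(-63\right) 43 \cdot 42 = \left(-2709\right) 42 = -113778$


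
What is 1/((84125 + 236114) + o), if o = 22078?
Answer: 1/342317 ≈ 2.9213e-6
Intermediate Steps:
1/((84125 + 236114) + o) = 1/((84125 + 236114) + 22078) = 1/(320239 + 22078) = 1/342317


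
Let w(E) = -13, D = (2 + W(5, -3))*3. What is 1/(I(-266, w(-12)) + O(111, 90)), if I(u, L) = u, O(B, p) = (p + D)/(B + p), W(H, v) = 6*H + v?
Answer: -67/17763 ≈ -0.0037719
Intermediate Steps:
W(H, v) = v + 6*H
D = 87 (D = (2 + (-3 + 6*5))*3 = (2 + (-3 + 30))*3 = (2 + 27)*3 = 29*3 = 87)
O(B, p) = (87 + p)/(B + p) (O(B, p) = (p + 87)/(B + p) = (87 + p)/(B + p))
1/(I(-266, w(-12)) + O(111, 90)) = 1/(-266 + (87 + 90)/(111 + 90)) = 1/(-266 + 177/201) = 1/(-266 + (1/201)*177) = 1/(-266 + 59/67) = 1/(-17763/67) = -67/17763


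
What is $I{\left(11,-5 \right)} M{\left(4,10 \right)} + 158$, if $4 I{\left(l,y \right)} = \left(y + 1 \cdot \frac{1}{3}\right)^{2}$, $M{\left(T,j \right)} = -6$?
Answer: $\frac{376}{3} \approx 125.33$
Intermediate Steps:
$I{\left(l,y \right)} = \frac{\left(\frac{1}{3} + y\right)^{2}}{4}$ ($I{\left(l,y \right)} = \frac{\left(y + 1 \cdot \frac{1}{3}\right)^{2}}{4} = \frac{\left(y + \frac{1}{3}\right)^{2}}{4} = \frac{\left(\frac{1}{3} + y\right)^{2}}{4}$)
$I{\left(11,-5 \right)} M{\left(4,10 \right)} + 158 = \frac{\left(1 + 3 \left(-5\right)\right)^{2}}{36} \left(-6\right) + 158 = \frac{\left(1 - 15\right)^{2}}{36} \left(-6\right) + 158 = \frac{\left(-14\right)^{2}}{36} \left(-6\right) + 158 = \frac{1}{36} \cdot 196 \left(-6\right) + 158 = \frac{49}{9} \left(-6\right) + 158 = - \frac{98}{3} + 158 = \frac{376}{3}$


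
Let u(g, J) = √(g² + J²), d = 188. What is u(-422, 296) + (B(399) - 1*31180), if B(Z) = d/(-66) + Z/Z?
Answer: -1029001/33 + 10*√2657 ≈ -30666.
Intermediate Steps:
B(Z) = -61/33 (B(Z) = 188/(-66) + Z/Z = 188*(-1/66) + 1 = -94/33 + 1 = -61/33)
u(g, J) = √(J² + g²)
u(-422, 296) + (B(399) - 1*31180) = √(296² + (-422)²) + (-61/33 - 1*31180) = √(87616 + 178084) + (-61/33 - 31180) = √265700 - 1029001/33 = 10*√2657 - 1029001/33 = -1029001/33 + 10*√2657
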